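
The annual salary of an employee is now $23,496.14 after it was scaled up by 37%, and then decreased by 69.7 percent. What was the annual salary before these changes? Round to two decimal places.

The overall multiplier applied was 1.37 × 0.303 = 0.41511.
So the original annual salary was $23,496.14 ÷ 0.41511 ≈ $56,602.20.

$56,602.20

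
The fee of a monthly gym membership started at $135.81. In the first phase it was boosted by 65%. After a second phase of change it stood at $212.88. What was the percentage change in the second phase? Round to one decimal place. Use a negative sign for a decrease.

-5.0%

After the first phase: $135.81 × 1.65 = $224.0865.
Second-phase multiplier: $212.88 ÷ $224.0865 ≈ 0.94999.
That is a change of -5.0%.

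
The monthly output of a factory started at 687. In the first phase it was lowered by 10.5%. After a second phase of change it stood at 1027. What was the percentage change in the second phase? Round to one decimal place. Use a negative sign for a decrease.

67.0%

After the first phase: 687 × 0.895 = 614.865.
Second-phase multiplier: 1027 ÷ 614.865 ≈ 1.67029.
That is a change of 67.0%.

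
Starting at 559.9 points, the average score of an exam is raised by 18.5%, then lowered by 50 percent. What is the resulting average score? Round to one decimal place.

18.5% increase: 559.9 × 1.185 = 663.4815.
Apply the 50% decrease: 663.4815 × 0.5 = 331.74075 ≈ 331.7.

331.7 points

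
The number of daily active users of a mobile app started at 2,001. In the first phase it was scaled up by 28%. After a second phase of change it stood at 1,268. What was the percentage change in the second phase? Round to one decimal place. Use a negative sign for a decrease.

-50.5%

After the first phase: 2,001 × 1.28 = 2561.28.
Second-phase multiplier: 1,268 ÷ 2561.28 ≈ 0.49506.
That is a change of -50.5%.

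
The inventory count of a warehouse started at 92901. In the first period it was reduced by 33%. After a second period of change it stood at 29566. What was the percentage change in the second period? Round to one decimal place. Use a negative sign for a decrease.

-52.5%

After the first period: 92901 × 0.67 = 62243.67.
Second-period multiplier: 29566 ÷ 62243.67 ≈ 0.475.
That is a change of -52.5%.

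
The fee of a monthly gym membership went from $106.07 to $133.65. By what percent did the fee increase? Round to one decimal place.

26.0%

Change: $133.65 − $106.07 = $27.58.
Relative to the original: $27.58 ÷ $106.07 ≈ 26.0%.
So the fee increased by 26.0%.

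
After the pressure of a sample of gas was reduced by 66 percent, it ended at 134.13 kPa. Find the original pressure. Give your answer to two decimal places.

The overall multiplier applied was 0.34.
So the original pressure was 134.13 ÷ 0.34 = 394.50 kPa.

394.50 kPa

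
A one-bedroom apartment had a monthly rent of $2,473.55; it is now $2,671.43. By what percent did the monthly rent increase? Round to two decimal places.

8.00%

Change: $2,671.43 − $2,473.55 = $197.88.
Relative to the original: $197.88 ÷ $2,473.55 ≈ 8.00%.
So the monthly rent increased by 8.00%.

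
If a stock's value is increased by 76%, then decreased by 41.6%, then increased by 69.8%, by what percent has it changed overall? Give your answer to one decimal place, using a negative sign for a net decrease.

74.5%

A 76% increase multiplies by 1.76.
Then a 41.6% decrease: 1.76 × 0.584 = 1.02784.
Then a 69.8% increase: 1.02784 × 1.698 = 1.74527232.
Overall factor 1.74527232, i.e. 74.5%.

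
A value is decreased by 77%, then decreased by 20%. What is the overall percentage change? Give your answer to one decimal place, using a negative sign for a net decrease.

The combined multiplier is 0.23 × 0.8 = 0.184.
That corresponds to a decrease of 81.6%.

-81.6%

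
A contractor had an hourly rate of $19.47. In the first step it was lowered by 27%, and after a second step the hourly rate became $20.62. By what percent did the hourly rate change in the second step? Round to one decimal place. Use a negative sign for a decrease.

After the first step: $19.47 × 0.73 = $14.2131.
Second-step multiplier: $20.62 ÷ $14.2131 ≈ 1.45077.
That is a change of 45.1%.

45.1%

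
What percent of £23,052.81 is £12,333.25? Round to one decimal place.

53.5%

£12,333.25 ÷ £23,052.81 ≈ 53.5%.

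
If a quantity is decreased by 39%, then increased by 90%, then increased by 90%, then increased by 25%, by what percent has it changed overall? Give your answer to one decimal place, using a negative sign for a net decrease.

The combined multiplier is 0.61 × 1.9 × 1.9 × 1.25 = 2.752625.
That corresponds to an increase of 175.3%.

175.3%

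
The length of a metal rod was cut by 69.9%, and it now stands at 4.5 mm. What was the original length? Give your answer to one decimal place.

15.0 mm

The overall multiplier applied was 0.301.
So the original length was 4.5 ÷ 0.301 ≈ 15.0 mm.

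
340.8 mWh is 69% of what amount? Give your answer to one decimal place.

493.9 mWh

340.8 mWh ÷ 0.69 ≈ 493.9 mWh.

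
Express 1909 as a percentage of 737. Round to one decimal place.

259.0%

1909 ÷ 737 ≈ 259.0%.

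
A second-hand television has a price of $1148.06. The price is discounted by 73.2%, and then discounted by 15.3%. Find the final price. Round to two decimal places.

Each change multiplies by a factor: 0.268 × 0.847 = 0.226996.
$1148.06 × 0.226996 = $260.60502776 ≈ $260.61.

$260.61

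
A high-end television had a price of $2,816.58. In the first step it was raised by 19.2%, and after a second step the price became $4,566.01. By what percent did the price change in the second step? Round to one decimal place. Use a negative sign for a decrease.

After the first step: $2,816.58 × 1.192 = $3357.36336.
Second-step multiplier: $4,566.01 ÷ $3357.36336 ≈ 1.36.
That is a change of 36.0%.

36.0%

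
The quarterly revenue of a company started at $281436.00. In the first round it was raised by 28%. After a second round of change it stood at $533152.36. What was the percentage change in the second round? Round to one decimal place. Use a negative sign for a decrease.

After the first round: $281436.00 × 1.28 = $360238.08.
Second-round multiplier: $533152.36 ÷ $360238.08 ≈ 1.48.
That is a change of 48.0%.

48.0%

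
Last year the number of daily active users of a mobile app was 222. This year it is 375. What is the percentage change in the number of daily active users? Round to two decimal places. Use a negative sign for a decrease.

68.92%

Change: 375 − 222 = 153.
Relative to the original: 153 ÷ 222 ≈ 68.92%.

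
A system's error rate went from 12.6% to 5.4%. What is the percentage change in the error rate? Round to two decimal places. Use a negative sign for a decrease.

-57.14%

The change is 5.4 − 12.6 = -7.2 percentage points.
Relative to the original 12.6%, that is -7.2 ÷ 12.6 ≈ -57.14%.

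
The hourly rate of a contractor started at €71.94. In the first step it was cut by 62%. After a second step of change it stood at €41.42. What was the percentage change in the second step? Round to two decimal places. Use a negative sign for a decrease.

After the first step: €71.94 × 0.38 = €27.3372.
Second-step multiplier: €41.42 ÷ €27.3372 ≈ 1.515152.
That is a change of 51.52%.

51.52%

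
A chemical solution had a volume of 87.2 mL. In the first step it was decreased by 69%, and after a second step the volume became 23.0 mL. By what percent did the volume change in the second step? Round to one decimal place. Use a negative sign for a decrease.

After the first step: 87.2 × 0.31 = 27.032.
Second-step multiplier: 23.0 ÷ 27.032 ≈ 0.85084.
That is a change of -14.9%.

-14.9%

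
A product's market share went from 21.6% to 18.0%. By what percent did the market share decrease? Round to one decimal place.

16.7%

The change is 18.0 − 21.6 = -3.6 percentage points.
Relative to the original 21.6%, that is -3.6 ÷ 21.6 ≈ -16.7%.
So the market share fell by 16.7%.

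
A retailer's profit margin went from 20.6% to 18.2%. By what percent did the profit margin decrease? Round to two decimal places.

11.65%

The change is 18.2 − 20.6 = -2.4 percentage points.
Relative to the original 20.6%, that is -2.4 ÷ 20.6 ≈ -11.65%.
So the profit margin fell by 11.65%.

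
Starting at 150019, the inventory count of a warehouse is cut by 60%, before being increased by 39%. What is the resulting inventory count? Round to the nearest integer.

83411

Each change multiplies by a factor: 0.4 × 1.39 = 0.556.
150019 × 0.556 = 83410.564 ≈ 83411.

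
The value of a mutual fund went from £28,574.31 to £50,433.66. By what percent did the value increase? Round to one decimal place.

76.5%

Change: £50,433.66 − £28,574.31 = £21,859.35.
Relative to the original: £21,859.35 ÷ £28,574.31 ≈ 76.5%.
So the value increased by 76.5%.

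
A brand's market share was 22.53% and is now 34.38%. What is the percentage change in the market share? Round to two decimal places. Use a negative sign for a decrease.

52.60%

The change is 34.38 − 22.53 = 11.85 percentage points.
Relative to the original 22.53%, that is 11.85 ÷ 22.53 ≈ 52.60%.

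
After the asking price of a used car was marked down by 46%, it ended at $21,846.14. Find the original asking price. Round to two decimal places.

The overall multiplier applied was 0.54.
So the original asking price was $21,846.14 ÷ 0.54 ≈ $40,455.81.

$40,455.81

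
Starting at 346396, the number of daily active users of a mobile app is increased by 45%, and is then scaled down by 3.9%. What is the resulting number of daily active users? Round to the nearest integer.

Each change multiplies by a factor: 1.45 × 0.961 = 1.39345.
346396 × 1.39345 = 482685.5062 ≈ 482686.

482686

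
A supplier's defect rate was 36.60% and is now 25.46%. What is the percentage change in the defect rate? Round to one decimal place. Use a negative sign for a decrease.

-30.4%

The change is 25.46 − 36.60 = -11.14 percentage points.
Relative to the original 36.60%, that is -11.14 ÷ 36.60 ≈ -30.4%.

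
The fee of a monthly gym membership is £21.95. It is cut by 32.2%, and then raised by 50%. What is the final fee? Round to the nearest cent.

Apply the 32.2% decrease: £21.95 × 0.678 = £14.8821.
50% increase: £14.8821 × 1.5 = £22.32315 ≈ £22.32.

£22.32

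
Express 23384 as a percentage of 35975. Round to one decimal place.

65.0%

23384 ÷ 35975 ≈ 65.0%.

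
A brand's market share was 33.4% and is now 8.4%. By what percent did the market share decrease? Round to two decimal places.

The change is 8.4 − 33.4 = -25.0 percentage points.
Relative to the original 33.4%, that is -25.0 ÷ 33.4 ≈ -74.85%.
So the market share fell by 74.85%.

74.85%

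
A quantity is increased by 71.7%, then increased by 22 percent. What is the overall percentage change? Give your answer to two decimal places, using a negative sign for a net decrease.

109.47%

The combined multiplier is 1.717 × 1.22 = 2.09474.
That corresponds to an increase of 109.47%.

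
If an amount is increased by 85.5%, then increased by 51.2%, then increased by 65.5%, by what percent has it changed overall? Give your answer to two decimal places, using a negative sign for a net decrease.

364.19%

The combined multiplier is 1.855 × 1.512 × 1.655 = 4.6418778.
That corresponds to an increase of 364.19%.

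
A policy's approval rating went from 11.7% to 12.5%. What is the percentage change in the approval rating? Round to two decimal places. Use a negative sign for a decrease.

6.84%

The change is 12.5 − 11.7 = 0.8 percentage points.
Relative to the original 11.7%, that is 0.8 ÷ 11.7 ≈ 6.84%.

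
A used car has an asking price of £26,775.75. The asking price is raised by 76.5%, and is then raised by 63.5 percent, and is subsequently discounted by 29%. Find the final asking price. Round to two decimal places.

£54,860.84

Each change multiplies by a factor: 1.765 × 1.635 × 0.71 = 2.04890025.
£26,775.75 × 2.04890025 = £54860.8408689375 ≈ £54,860.84.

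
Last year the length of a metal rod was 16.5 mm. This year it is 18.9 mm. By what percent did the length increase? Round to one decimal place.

Change: 18.9 − 16.5 = 2.4.
Relative to the original: 2.4 ÷ 16.5 ≈ 14.5%.
So the length increased by 14.5%.

14.5%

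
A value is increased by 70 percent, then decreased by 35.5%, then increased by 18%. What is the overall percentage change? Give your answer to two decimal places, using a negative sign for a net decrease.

29.39%

The combined multiplier is 1.7 × 0.645 × 1.18 = 1.29387.
That corresponds to an increase of 29.39%.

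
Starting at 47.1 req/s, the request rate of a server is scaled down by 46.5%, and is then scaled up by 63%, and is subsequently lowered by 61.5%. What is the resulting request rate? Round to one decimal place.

Each change multiplies by a factor: 0.535 × 1.63 × 0.385 = 0.33573925.
47.1 × 0.33573925 = 15.813318675 ≈ 15.8.

15.8 req/s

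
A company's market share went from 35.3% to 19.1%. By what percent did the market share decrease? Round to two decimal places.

The change is 19.1 − 35.3 = -16.2 percentage points.
Relative to the original 35.3%, that is -16.2 ÷ 35.3 ≈ -45.89%.
So the market share fell by 45.89%.

45.89%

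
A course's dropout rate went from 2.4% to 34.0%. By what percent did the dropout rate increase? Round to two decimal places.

The change is 34.0 − 2.4 = 31.6 percentage points.
Relative to the original 2.4%, that is 31.6 ÷ 2.4 ≈ 1316.67%.
So the dropout rate rose by 1316.67%.

1316.67%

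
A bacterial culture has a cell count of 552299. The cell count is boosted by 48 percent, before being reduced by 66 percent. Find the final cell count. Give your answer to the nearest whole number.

Each change multiplies by a factor: 1.48 × 0.34 = 0.5032.
552299 × 0.5032 = 277916.8568 ≈ 277917.

277917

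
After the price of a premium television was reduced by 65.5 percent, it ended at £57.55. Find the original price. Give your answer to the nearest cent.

£166.81

The overall multiplier applied was 0.345.
So the original price was £57.55 ÷ 0.345 ≈ £166.81.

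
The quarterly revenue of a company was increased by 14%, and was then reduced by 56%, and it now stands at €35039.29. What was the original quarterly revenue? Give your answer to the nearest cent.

The overall multiplier applied was 1.14 × 0.44 = 0.5016.
So the original quarterly revenue was €35039.29 ÷ 0.5016 ≈ €69855.04.

€69855.04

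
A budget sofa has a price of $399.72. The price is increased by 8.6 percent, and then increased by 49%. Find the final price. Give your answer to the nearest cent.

Each change multiplies by a factor: 1.086 × 1.49 = 1.61814.
$399.72 × 1.61814 = $646.8029208 ≈ $646.80.

$646.80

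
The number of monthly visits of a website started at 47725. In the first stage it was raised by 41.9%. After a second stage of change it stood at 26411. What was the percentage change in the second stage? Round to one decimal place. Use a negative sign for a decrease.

-61.0%

After the first stage: 47725 × 1.419 = 67721.775.
Second-stage multiplier: 26411 ÷ 67721.775 ≈ 0.38999.
That is a change of -61.0%.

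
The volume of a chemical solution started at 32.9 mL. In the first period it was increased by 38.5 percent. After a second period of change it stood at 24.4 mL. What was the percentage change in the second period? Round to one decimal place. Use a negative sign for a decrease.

After the first period: 32.9 × 1.385 = 45.5665.
Second-period multiplier: 24.4 ÷ 45.5665 ≈ 0.53548.
That is a change of -46.5%.

-46.5%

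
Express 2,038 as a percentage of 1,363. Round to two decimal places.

149.52%

2,038 ÷ 1,363 ≈ 149.52%.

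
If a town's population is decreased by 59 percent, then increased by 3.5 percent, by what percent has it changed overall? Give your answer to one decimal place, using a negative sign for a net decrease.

-57.6%

The combined multiplier is 0.41 × 1.035 = 0.42435.
That corresponds to a decrease of 57.6%.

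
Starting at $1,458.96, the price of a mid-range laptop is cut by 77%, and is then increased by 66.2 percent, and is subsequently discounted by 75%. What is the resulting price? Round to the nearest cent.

After the 77% decrease: $1,458.96 × 0.23 = $335.5608.
After the 66.2% increase: $335.5608 × 1.662 = $557.7020496.
75% decrease: $557.7020496 × 0.25 = $139.4255124 ≈ $139.43.

$139.43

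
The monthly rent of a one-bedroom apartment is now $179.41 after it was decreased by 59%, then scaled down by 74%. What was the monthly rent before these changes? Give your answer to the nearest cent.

$1,683.02

Undoing the 74% decrease: $179.41 ÷ 0.26 ≈ $690.038462.
Undoing the 59% decrease: $690.038462 ÷ 0.41 ≈ $1,683.02.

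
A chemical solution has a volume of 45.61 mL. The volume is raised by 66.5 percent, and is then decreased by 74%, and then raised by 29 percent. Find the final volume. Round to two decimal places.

After the 66.5% increase: 45.61 × 1.665 = 75.94065.
After the 74% decrease: 75.94065 × 0.26 = 19.744569.
After the 29% increase: 19.744569 × 1.29 = 25.47049401 ≈ 25.47.

25.47 mL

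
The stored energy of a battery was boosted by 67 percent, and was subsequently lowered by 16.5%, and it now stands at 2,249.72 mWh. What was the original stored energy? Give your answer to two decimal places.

1,613.34 mWh

Undoing the 16.5% decrease: 2,249.72 ÷ 0.835 ≈ 2694.275449.
Undoing the 67% increase: 2694.275449 ÷ 1.67 ≈ 1,613.34 mWh.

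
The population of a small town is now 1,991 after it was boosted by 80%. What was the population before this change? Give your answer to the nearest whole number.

1,106

The overall multiplier applied was 1.8.
So the original population was 1,991 ÷ 1.8 ≈ 1,106.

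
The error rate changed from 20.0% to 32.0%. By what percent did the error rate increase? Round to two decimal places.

The change is 32.0 − 20.0 = 12.0 percentage points.
Relative to the original 20.0%, that is 12.0 ÷ 20.0 = 60.00%.
So the error rate rose by 60.00%.

60.00%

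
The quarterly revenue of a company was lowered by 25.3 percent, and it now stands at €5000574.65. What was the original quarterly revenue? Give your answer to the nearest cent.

€6694209.71

The overall multiplier applied was 0.747.
So the original quarterly revenue was €5000574.65 ÷ 0.747 ≈ €6694209.71.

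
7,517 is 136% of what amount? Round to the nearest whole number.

5,527

7,517 ÷ 1.36 ≈ 5,527.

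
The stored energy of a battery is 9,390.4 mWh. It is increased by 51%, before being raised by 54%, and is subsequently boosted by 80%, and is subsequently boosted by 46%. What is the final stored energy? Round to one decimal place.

Apply the 51% increase: 9,390.4 × 1.51 = 14179.504.
After the 54% increase: 14179.504 × 1.54 = 21836.43616.
Apply the 80% increase: 21836.43616 × 1.8 = 39305.585088.
After the 46% increase: 39305.585088 × 1.46 = 57386.15422848 ≈ 57,386.2.

57,386.2 mWh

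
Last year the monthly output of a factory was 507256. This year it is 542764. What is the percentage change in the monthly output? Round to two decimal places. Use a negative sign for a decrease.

Change: 542764 − 507256 = 35508.
Relative to the original: 35508 ÷ 507256 ≈ 7.00%.

7.00%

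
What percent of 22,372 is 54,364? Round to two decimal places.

243.00%

54,364 ÷ 22,372 ≈ 243.00%.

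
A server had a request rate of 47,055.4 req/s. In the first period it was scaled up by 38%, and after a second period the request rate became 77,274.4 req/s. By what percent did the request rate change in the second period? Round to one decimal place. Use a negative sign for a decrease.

After the first period: 47,055.4 × 1.38 = 64936.452.
Second-period multiplier: 77,274.4 ÷ 64936.452 ≈ 1.19.
That is a change of 19.0%.

19.0%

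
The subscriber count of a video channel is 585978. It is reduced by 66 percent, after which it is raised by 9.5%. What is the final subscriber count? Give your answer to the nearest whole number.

218160

Each change multiplies by a factor: 0.34 × 1.095 = 0.3723.
585978 × 0.3723 = 218159.6094 ≈ 218160.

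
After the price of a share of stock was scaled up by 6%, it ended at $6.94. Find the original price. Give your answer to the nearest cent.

$6.55

The overall multiplier applied was 1.06.
So the original price was $6.94 ÷ 1.06 ≈ $6.55.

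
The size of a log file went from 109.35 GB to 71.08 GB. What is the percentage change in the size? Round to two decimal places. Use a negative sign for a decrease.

Change: 71.08 − 109.35 = -38.27.
Relative to the original: -38.27 ÷ 109.35 ≈ -35.00%.

-35.00%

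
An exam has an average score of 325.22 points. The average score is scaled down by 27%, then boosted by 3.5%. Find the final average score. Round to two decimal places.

245.72 points

Each change multiplies by a factor: 0.73 × 1.035 = 0.75555.
325.22 × 0.75555 = 245.719971 ≈ 245.72.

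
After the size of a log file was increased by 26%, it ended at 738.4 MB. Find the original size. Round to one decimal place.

586.0 MB

The overall multiplier applied was 1.26.
So the original size was 738.4 ÷ 1.26 ≈ 586.0 MB.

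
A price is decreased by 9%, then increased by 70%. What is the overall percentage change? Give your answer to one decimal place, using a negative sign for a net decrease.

54.7%

The combined multiplier is 0.91 × 1.7 = 1.547.
That corresponds to an increase of 54.7%.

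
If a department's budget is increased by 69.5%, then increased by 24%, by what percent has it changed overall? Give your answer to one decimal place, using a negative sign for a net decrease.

110.2%

The combined multiplier is 1.695 × 1.24 = 2.1018.
That corresponds to an increase of 110.2%.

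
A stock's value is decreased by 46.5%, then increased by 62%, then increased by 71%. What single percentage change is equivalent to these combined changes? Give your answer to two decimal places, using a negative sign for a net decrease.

The combined multiplier is 0.535 × 1.62 × 1.71 = 1.482057.
That corresponds to an increase of 48.21%.

48.21%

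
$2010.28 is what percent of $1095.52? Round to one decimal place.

183.5%

$2010.28 ÷ $1095.52 ≈ 183.5%.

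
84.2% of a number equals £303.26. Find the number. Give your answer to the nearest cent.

£360.17

£303.26 ÷ 0.842 ≈ £360.17.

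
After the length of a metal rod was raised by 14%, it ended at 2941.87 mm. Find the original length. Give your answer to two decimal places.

The overall multiplier applied was 1.14.
So the original length was 2941.87 ÷ 1.14 ≈ 2580.59 mm.

2580.59 mm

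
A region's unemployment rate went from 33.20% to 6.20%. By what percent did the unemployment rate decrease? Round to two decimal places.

The change is 6.20 − 33.20 = -27.00 percentage points.
Relative to the original 33.20%, that is -27.00 ÷ 33.20 ≈ -81.33%.
So the unemployment rate fell by 81.33%.

81.33%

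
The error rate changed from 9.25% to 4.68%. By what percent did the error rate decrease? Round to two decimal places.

49.41%

The change is 4.68 − 9.25 = -4.57 percentage points.
Relative to the original 9.25%, that is -4.57 ÷ 9.25 ≈ -49.41%.
So the error rate fell by 49.41%.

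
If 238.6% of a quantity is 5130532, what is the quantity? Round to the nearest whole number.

5130532 ÷ 2.386 ≈ 2150265.

2150265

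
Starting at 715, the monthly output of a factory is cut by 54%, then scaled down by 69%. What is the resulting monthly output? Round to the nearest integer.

102

After the 54% decrease: 715 × 0.46 = 328.9.
After the 69% decrease: 328.9 × 0.31 = 101.959 ≈ 102.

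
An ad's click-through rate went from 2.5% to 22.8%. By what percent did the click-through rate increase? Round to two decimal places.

812.00%

The change is 22.8 − 2.5 = 20.3 percentage points.
Relative to the original 2.5%, that is 20.3 ÷ 2.5 = 812.00%.
So the click-through rate rose by 812.00%.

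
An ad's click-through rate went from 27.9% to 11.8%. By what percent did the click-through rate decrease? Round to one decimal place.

57.7%

The change is 11.8 − 27.9 = -16.1 percentage points.
Relative to the original 27.9%, that is -16.1 ÷ 27.9 ≈ -57.7%.
So the click-through rate fell by 57.7%.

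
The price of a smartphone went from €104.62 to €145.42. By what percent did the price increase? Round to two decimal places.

39.00%

Change: €145.42 − €104.62 = €40.80.
Relative to the original: €40.80 ÷ €104.62 ≈ 39.00%.
So the price increased by 39.00%.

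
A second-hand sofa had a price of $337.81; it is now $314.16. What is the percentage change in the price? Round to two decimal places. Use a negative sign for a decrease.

Change: $314.16 − $337.81 = -$23.65.
Relative to the original: -$23.65 ÷ $337.81 ≈ -7.00%.

-7.00%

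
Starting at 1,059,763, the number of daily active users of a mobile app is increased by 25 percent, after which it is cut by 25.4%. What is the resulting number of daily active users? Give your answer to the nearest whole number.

988,229

Apply the 25% increase: 1,059,763 × 1.25 = 1324703.75.
Apply the 25.4% decrease: 1324703.75 × 0.746 = 988228.9975 ≈ 988,229.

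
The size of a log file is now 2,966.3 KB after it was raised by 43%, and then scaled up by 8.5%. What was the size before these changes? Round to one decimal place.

1,911.8 KB

The overall multiplier applied was 1.43 × 1.085 = 1.55155.
So the original size was 2,966.3 ÷ 1.55155 ≈ 1,911.8 KB.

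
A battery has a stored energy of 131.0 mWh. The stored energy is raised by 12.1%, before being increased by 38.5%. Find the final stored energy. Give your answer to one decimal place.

12.1% increase: 131.0 × 1.121 = 146.851.
38.5% increase: 146.851 × 1.385 = 203.388635 ≈ 203.4.

203.4 mWh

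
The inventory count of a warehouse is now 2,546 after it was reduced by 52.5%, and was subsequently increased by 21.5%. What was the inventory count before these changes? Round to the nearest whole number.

4,412

The overall multiplier applied was 0.475 × 1.215 = 0.577125.
So the original inventory count was 2,546 ÷ 0.577125 ≈ 4,412.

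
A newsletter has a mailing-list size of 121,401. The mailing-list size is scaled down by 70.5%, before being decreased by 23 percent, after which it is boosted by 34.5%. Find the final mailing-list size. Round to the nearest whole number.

37,090

70.5% decrease: 121,401 × 0.295 = 35813.295.
After the 23% decrease: 35813.295 × 0.77 = 27576.23715.
34.5% increase: 27576.23715 × 1.345 = 37090.03896675 ≈ 37,090.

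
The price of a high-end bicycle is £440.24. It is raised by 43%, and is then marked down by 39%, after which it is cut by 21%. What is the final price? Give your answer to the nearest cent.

£303.38

43% increase: £440.24 × 1.43 = £629.5432.
39% decrease: £629.5432 × 0.61 = £384.021352.
21% decrease: £384.021352 × 0.79 = £303.37686808 ≈ £303.38.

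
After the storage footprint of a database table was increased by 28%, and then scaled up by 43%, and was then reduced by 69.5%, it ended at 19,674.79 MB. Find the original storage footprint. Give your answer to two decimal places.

Undoing the 69.5% decrease: 19,674.79 ÷ 0.305 ≈ 64507.508197.
Undoing the 43% increase: 64507.508197 ÷ 1.43 ≈ 45110.145592.
Undoing the 28% increase: 45110.145592 ÷ 1.28 ≈ 35,242.30 MB.

35,242.30 MB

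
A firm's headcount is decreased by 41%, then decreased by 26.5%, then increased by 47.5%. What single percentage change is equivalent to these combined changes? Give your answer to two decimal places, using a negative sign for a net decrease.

A 41% decrease multiplies by 0.59.
Then a 26.5% decrease: 0.59 × 0.735 = 0.43365.
Then a 47.5% increase: 0.43365 × 1.475 = 0.63963375.
Overall factor 0.63963375, i.e. -36.04%.

-36.04%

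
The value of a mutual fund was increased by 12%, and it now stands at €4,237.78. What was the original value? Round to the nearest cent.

€3,783.73

The overall multiplier applied was 1.12.
So the original value was €4,237.78 ÷ 1.12 ≈ €3,783.73.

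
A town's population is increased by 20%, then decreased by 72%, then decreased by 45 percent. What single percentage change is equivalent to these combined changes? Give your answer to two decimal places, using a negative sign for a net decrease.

A 20% increase multiplies by 1.2.
Then a 72% decrease: 1.2 × 0.28 = 0.336.
Then a 45% decrease: 0.336 × 0.55 = 0.1848.
Overall factor 0.1848, i.e. -81.52%.

-81.52%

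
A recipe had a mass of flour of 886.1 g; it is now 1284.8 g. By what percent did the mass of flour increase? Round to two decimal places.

Change: 1284.8 − 886.1 = 398.7.
Relative to the original: 398.7 ÷ 886.1 ≈ 44.99%.
So the mass of flour increased by 44.99%.

44.99%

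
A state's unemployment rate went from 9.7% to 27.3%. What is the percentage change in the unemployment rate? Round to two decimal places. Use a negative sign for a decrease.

181.44%

The change is 27.3 − 9.7 = 17.6 percentage points.
Relative to the original 9.7%, that is 17.6 ÷ 9.7 ≈ 181.44%.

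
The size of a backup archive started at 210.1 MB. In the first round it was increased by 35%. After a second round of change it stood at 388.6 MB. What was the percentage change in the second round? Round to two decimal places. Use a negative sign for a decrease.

37.01%

After the first round: 210.1 × 1.35 = 283.635.
Second-round multiplier: 388.6 ÷ 283.635 ≈ 1.370071.
That is a change of 37.01%.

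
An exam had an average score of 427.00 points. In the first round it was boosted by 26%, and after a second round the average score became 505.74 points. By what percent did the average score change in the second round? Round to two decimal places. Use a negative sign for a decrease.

-6.00%

After the first round: 427.00 × 1.26 = 538.02.
Second-round multiplier: 505.74 ÷ 538.02 ≈ 0.940002.
That is a change of -6.00%.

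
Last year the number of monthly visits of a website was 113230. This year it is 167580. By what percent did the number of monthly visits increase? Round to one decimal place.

48.0%

Change: 167580 − 113230 = 54350.
Relative to the original: 54350 ÷ 113230 ≈ 48.0%.
So the number of monthly visits increased by 48.0%.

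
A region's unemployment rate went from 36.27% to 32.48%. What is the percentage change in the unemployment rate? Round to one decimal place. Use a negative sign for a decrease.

-10.4%

The change is 32.48 − 36.27 = -3.79 percentage points.
Relative to the original 36.27%, that is -3.79 ÷ 36.27 ≈ -10.4%.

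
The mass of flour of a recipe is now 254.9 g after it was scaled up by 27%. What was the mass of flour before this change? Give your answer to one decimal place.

The overall multiplier applied was 1.27.
So the original mass of flour was 254.9 ÷ 1.27 ≈ 200.7 g.

200.7 g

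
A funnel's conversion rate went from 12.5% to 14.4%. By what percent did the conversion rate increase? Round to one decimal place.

15.2%

The change is 14.4 − 12.5 = 1.9 percentage points.
Relative to the original 12.5%, that is 1.9 ÷ 12.5 = 15.2%.
So the conversion rate rose by 15.2%.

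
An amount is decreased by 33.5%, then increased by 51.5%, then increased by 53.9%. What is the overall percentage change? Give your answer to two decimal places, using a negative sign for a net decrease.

55.05%

A 33.5% decrease multiplies by 0.665.
Then a 51.5% increase: 0.665 × 1.515 = 1.007475.
Then a 53.9% increase: 1.007475 × 1.539 = 1.550504025.
Overall factor 1.550504025, i.e. 55.05%.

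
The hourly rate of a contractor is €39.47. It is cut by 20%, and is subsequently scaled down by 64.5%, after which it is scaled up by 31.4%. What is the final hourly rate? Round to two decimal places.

After the 20% decrease: €39.47 × 0.8 = €31.576.
64.5% decrease: €31.576 × 0.355 = €11.20948.
Apply the 31.4% increase: €11.20948 × 1.314 = €14.72925672 ≈ €14.73.

€14.73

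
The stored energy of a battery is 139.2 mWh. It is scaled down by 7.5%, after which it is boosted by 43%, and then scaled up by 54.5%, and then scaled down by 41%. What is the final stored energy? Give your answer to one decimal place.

Apply the 7.5% decrease: 139.2 × 0.925 = 128.76.
Apply the 43% increase: 128.76 × 1.43 = 184.1268.
Apply the 54.5% increase: 184.1268 × 1.545 = 284.475906.
After the 41% decrease: 284.475906 × 0.59 = 167.84078454 ≈ 167.8.

167.8 mWh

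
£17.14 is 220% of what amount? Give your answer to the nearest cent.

£17.14 ÷ 2.2 ≈ £7.79.

£7.79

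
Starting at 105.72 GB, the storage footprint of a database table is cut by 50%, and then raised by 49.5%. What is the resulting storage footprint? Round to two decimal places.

Each change multiplies by a factor: 0.5 × 1.495 = 0.7475.
105.72 × 0.7475 = 79.0257 ≈ 79.03.

79.03 GB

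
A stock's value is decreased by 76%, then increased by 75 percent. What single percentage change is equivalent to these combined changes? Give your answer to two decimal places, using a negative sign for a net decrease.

The combined multiplier is 0.24 × 1.75 = 0.42.
That corresponds to a decrease of 58.00%.

-58.00%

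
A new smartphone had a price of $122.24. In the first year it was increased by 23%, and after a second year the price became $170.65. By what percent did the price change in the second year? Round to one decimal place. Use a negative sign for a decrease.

After the first year: $122.24 × 1.23 = $150.3552.
Second-year multiplier: $170.65 ÷ $150.3552 ≈ 1.13498.
That is a change of 13.5%.

13.5%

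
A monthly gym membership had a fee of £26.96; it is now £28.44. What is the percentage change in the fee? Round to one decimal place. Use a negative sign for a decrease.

5.5%

Change: £28.44 − £26.96 = £1.48.
Relative to the original: £1.48 ÷ £26.96 ≈ 5.5%.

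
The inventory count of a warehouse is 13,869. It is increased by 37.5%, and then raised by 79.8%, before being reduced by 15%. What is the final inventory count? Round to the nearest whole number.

Each change multiplies by a factor: 1.375 × 1.798 × 0.85 = 2.1014125.
13,869 × 2.1014125 = 29144.4899625 ≈ 29,144.

29,144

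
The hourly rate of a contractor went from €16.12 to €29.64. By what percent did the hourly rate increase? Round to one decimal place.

Change: €29.64 − €16.12 = €13.52.
Relative to the original: €13.52 ÷ €16.12 ≈ 83.9%.
So the hourly rate increased by 83.9%.

83.9%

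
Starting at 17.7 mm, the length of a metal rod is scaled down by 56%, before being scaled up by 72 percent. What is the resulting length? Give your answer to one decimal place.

After the 56% decrease: 17.7 × 0.44 = 7.788.
72% increase: 7.788 × 1.72 = 13.39536 ≈ 13.4.

13.4 mm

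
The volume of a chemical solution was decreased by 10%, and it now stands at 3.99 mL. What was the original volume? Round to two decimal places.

The overall multiplier applied was 0.9.
So the original volume was 3.99 ÷ 0.9 ≈ 4.43 mL.

4.43 mL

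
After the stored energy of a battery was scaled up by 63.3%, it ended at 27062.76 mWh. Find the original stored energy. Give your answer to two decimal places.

16572.42 mWh

The overall multiplier applied was 1.633.
So the original stored energy was 27062.76 ÷ 1.633 ≈ 16572.42 mWh.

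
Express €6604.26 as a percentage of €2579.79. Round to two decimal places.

256.00%

€6604.26 ÷ €2579.79 ≈ 256.00%.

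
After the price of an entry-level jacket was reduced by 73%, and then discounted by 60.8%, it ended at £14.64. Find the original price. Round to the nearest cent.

Undoing the 60.8% decrease: £14.64 ÷ 0.392 ≈ £37.346939.
Undoing the 73% decrease: £37.346939 ÷ 0.27 ≈ £138.32.

£138.32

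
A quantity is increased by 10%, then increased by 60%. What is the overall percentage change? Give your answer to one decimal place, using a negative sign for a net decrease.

The combined multiplier is 1.1 × 1.6 = 1.76.
That corresponds to an increase of 76.0%.

76.0%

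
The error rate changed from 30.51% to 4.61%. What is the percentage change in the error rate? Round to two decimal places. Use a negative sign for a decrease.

The change is 4.61 − 30.51 = -25.90 percentage points.
Relative to the original 30.51%, that is -25.90 ÷ 30.51 ≈ -84.89%.

-84.89%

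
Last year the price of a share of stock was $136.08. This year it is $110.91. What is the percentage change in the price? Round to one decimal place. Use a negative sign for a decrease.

-18.5%

Change: $110.91 − $136.08 = -$25.17.
Relative to the original: -$25.17 ÷ $136.08 ≈ -18.5%.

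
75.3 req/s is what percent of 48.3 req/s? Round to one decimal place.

75.3 req/s ÷ 48.3 req/s ≈ 155.9%.

155.9%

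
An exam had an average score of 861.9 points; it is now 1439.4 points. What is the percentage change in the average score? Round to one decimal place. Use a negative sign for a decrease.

67.0%

Change: 1439.4 − 861.9 = 577.5.
Relative to the original: 577.5 ÷ 861.9 ≈ 67.0%.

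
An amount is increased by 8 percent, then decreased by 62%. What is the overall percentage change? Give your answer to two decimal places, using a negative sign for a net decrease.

The combined multiplier is 1.08 × 0.38 = 0.4104.
That corresponds to a decrease of 58.96%.

-58.96%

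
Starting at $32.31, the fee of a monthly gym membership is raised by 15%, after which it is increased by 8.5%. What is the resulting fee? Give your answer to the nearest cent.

$40.31

Each change multiplies by a factor: 1.15 × 1.085 = 1.24775.
$32.31 × 1.24775 = $40.3148025 ≈ $40.31.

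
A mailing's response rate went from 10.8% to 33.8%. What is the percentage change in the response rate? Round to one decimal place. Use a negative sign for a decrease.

The change is 33.8 − 10.8 = 23.0 percentage points.
Relative to the original 10.8%, that is 23.0 ÷ 10.8 ≈ 213.0%.

213.0%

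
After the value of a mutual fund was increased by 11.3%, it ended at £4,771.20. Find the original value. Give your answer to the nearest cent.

The overall multiplier applied was 1.113.
So the original value was £4,771.20 ÷ 1.113 ≈ £4,286.79.

£4,286.79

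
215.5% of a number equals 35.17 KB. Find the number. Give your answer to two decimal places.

16.32 KB

35.17 KB ÷ 2.155 ≈ 16.32 KB.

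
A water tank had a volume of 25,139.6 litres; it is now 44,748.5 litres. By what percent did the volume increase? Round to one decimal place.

78.0%

Change: 44,748.5 − 25,139.6 = 19,608.9.
Relative to the original: 19,608.9 ÷ 25,139.6 ≈ 78.0%.
So the volume increased by 78.0%.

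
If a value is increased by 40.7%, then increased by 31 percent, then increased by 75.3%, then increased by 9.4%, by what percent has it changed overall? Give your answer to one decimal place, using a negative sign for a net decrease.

A 40.7% increase multiplies by 1.407.
Then a 31% increase: 1.407 × 1.31 = 1.84317.
Then a 75.3% increase: 1.84317 × 1.753 = 3.23107701.
Then a 9.4% increase: 3.23107701 × 1.094 = 3.53479824894.
Overall factor 3.53479824894, i.e. 253.5%.

253.5%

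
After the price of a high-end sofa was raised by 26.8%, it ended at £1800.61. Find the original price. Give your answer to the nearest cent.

£1420.04

The overall multiplier applied was 1.268.
So the original price was £1800.61 ÷ 1.268 ≈ £1420.04.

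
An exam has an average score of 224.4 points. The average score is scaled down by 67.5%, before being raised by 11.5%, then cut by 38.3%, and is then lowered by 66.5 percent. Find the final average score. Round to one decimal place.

16.8 points

Each change multiplies by a factor: 0.325 × 1.115 × 0.617 × 0.335 = 0.074901100625.
224.4 × 0.074901100625 = 16.80780698025 ≈ 16.8.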